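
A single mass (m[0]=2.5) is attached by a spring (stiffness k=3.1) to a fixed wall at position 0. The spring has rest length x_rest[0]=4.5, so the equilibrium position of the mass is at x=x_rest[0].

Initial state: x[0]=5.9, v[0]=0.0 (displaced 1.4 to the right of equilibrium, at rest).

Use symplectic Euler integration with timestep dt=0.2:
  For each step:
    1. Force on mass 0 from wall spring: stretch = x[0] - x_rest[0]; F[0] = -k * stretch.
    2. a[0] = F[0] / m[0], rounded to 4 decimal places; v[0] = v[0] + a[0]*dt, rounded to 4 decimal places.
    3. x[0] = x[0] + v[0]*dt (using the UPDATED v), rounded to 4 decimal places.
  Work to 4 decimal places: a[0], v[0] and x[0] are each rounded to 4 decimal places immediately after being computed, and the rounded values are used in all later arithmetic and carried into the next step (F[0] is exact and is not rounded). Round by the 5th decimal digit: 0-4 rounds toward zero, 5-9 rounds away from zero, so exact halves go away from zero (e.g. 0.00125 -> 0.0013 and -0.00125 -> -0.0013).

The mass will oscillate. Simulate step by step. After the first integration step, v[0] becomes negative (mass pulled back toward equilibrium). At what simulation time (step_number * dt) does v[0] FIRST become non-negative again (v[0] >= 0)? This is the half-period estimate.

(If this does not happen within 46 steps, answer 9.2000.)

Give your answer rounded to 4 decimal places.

Answer: 3.0000

Derivation:
Step 0: x=[5.9000] v=[0.0000]
Step 1: x=[5.8306] v=[-0.3472]
Step 2: x=[5.6952] v=[-0.6772]
Step 3: x=[5.5005] v=[-0.9736]
Step 4: x=[5.2562] v=[-1.2217]
Step 5: x=[4.9744] v=[-1.4092]
Step 6: x=[4.6690] v=[-1.5269]
Step 7: x=[4.3552] v=[-1.5688]
Step 8: x=[4.0486] v=[-1.5329]
Step 9: x=[3.7644] v=[-1.4210]
Step 10: x=[3.5167] v=[-1.2386]
Step 11: x=[3.3178] v=[-0.9947]
Step 12: x=[3.1775] v=[-0.7015]
Step 13: x=[3.1028] v=[-0.3735]
Step 14: x=[3.0974] v=[-0.0270]
Step 15: x=[3.1616] v=[0.3208]
First v>=0 after going negative at step 15, time=3.0000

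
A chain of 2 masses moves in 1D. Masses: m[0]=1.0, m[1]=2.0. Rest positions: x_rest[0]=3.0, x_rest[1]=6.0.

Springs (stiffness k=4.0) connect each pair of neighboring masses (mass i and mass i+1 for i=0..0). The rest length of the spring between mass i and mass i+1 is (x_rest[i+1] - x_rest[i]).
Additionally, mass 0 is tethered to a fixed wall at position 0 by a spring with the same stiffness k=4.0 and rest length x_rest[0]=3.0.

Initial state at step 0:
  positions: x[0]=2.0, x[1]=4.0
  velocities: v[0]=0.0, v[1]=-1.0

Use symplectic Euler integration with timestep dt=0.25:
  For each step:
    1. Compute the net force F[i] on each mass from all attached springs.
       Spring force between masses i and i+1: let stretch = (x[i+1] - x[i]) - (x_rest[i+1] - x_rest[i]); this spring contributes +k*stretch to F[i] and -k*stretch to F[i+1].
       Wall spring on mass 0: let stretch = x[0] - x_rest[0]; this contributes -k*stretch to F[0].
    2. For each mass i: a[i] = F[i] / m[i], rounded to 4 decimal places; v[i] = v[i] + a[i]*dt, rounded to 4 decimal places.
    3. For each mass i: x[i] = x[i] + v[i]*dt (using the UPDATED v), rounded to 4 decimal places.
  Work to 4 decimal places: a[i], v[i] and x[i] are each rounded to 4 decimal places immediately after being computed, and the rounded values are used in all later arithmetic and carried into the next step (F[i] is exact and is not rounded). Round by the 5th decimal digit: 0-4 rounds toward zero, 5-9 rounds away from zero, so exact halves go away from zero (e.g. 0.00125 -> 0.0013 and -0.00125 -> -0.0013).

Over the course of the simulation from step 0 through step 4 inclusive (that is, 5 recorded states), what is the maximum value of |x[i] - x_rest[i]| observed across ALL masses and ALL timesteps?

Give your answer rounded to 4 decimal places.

Step 0: x=[2.0000 4.0000] v=[0.0000 -1.0000]
Step 1: x=[2.0000 3.8750] v=[0.0000 -0.5000]
Step 2: x=[1.9688 3.8906] v=[-0.1250 0.0625]
Step 3: x=[1.9258 4.0410] v=[-0.1720 0.6016]
Step 4: x=[1.9302 4.3020] v=[0.0174 1.0440]
Max displacement = 2.1250

Answer: 2.1250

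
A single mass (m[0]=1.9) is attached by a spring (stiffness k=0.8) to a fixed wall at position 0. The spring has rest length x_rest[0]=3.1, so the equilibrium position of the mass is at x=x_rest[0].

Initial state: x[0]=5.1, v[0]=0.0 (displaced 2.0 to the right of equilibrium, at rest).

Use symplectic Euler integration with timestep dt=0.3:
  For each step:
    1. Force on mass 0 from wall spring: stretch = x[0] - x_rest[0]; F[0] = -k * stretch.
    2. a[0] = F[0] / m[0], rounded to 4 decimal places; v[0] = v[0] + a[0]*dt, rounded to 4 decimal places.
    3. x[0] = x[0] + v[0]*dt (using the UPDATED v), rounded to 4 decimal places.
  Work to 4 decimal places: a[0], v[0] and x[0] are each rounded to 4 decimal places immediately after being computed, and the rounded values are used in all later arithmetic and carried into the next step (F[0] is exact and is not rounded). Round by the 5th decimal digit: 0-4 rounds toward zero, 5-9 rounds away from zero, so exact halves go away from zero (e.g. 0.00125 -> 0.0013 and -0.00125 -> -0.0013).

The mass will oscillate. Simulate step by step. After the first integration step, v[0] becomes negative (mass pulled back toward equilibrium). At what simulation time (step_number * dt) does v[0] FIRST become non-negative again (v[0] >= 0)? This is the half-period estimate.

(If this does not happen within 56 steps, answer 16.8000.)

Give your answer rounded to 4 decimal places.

Answer: 5.1000

Derivation:
Step 0: x=[5.1000] v=[0.0000]
Step 1: x=[5.0242] v=[-0.2526]
Step 2: x=[4.8755] v=[-0.4957]
Step 3: x=[4.6595] v=[-0.7200]
Step 4: x=[4.3844] v=[-0.9170]
Step 5: x=[4.0606] v=[-1.0792]
Step 6: x=[3.7004] v=[-1.2006]
Step 7: x=[3.3175] v=[-1.2764]
Step 8: x=[2.9263] v=[-1.3039]
Step 9: x=[2.5417] v=[-1.2820]
Step 10: x=[2.1783] v=[-1.2115]
Step 11: x=[1.8498] v=[-1.0951]
Step 12: x=[1.5686] v=[-0.9372]
Step 13: x=[1.3455] v=[-0.7438]
Step 14: x=[1.1888] v=[-0.5222]
Step 15: x=[1.1046] v=[-0.2808]
Step 16: x=[1.0960] v=[-0.0287]
Step 17: x=[1.1633] v=[0.2244]
First v>=0 after going negative at step 17, time=5.1000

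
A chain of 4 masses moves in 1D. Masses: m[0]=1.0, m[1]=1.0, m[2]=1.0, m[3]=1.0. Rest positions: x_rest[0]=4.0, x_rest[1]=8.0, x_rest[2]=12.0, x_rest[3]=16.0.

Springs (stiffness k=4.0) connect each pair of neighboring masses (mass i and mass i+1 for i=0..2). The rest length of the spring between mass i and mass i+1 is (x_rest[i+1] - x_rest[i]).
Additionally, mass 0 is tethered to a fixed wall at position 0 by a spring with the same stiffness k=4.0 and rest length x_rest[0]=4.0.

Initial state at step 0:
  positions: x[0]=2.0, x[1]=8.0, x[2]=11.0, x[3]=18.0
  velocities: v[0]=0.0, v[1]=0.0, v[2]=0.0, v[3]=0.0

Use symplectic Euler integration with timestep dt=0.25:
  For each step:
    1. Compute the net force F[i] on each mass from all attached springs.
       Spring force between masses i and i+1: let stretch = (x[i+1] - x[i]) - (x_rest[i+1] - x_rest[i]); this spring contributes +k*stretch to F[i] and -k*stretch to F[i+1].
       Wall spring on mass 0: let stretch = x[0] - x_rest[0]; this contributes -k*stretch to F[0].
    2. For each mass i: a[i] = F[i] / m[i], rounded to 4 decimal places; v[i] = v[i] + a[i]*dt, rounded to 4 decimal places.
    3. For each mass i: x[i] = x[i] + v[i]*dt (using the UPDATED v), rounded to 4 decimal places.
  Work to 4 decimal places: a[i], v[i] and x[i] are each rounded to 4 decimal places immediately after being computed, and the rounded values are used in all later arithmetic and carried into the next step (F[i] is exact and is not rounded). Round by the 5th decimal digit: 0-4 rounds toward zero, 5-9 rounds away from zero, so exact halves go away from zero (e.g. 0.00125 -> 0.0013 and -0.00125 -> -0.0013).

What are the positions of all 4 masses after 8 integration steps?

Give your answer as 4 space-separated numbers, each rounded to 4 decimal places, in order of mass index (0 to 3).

Step 0: x=[2.0000 8.0000 11.0000 18.0000] v=[0.0000 0.0000 0.0000 0.0000]
Step 1: x=[3.0000 7.2500 12.0000 17.2500] v=[4.0000 -3.0000 4.0000 -3.0000]
Step 2: x=[4.3125 6.6250 13.1250 16.1875] v=[5.2500 -2.5000 4.5000 -4.2500]
Step 3: x=[5.1250 7.0469 13.3906 15.3594] v=[3.2500 1.6875 1.0625 -3.3125]
Step 4: x=[5.1367 8.5742 12.5625 15.0391] v=[0.0469 6.1093 -3.3124 -1.2813]
Step 5: x=[4.7236 10.2392 11.3565 15.0996] v=[-1.6523 6.6601 -4.8241 0.2421]
Step 6: x=[4.5085 10.8047 10.8069 15.2244] v=[-0.8603 2.2618 -2.1983 0.4990]
Step 7: x=[4.7404 9.7967 11.3612 15.2448] v=[0.9274 -4.0322 2.2170 0.0815]
Step 8: x=[5.0512 7.9157 12.4952 15.2943] v=[1.2433 -7.5240 4.5361 0.1979]

Answer: 5.0512 7.9157 12.4952 15.2943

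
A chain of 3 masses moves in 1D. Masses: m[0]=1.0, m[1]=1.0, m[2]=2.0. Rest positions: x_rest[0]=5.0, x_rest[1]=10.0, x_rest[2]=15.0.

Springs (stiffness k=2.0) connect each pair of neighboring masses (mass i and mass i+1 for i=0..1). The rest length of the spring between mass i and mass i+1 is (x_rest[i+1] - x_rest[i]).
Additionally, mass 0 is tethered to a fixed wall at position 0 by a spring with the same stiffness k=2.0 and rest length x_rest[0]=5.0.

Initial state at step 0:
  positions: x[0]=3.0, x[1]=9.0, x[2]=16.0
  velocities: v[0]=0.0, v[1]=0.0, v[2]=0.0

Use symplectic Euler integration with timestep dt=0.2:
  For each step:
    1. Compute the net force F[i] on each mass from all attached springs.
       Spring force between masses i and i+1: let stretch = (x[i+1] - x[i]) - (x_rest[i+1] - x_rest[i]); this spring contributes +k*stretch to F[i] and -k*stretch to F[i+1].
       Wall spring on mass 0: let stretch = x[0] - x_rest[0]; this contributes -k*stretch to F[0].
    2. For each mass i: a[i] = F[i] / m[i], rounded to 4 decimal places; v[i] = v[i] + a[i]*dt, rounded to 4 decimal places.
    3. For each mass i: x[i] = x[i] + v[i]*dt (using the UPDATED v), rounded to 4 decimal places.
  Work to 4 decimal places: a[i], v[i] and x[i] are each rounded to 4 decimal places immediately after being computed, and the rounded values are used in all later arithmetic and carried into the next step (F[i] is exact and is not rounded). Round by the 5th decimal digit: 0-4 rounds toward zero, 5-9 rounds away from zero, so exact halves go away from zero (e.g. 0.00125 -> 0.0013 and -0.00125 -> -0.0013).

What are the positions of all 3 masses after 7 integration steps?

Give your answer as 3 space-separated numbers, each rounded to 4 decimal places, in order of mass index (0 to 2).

Answer: 6.6145 10.9156 14.5028

Derivation:
Step 0: x=[3.0000 9.0000 16.0000] v=[0.0000 0.0000 0.0000]
Step 1: x=[3.2400 9.0800 15.9200] v=[1.2000 0.4000 -0.4000]
Step 2: x=[3.6880 9.2400 15.7664] v=[2.2400 0.8000 -0.7680]
Step 3: x=[4.2851 9.4780 15.5517] v=[2.9856 1.1898 -1.0733]
Step 4: x=[4.9548 9.7864 15.2941] v=[3.3487 1.5421 -1.2880]
Step 5: x=[5.6147 10.1489 15.0162] v=[3.2994 1.8125 -1.3895]
Step 6: x=[6.1881 10.5380 14.7436] v=[2.8672 1.9457 -1.3630]
Step 7: x=[6.6145 10.9156 14.5028] v=[2.1319 1.8880 -1.2041]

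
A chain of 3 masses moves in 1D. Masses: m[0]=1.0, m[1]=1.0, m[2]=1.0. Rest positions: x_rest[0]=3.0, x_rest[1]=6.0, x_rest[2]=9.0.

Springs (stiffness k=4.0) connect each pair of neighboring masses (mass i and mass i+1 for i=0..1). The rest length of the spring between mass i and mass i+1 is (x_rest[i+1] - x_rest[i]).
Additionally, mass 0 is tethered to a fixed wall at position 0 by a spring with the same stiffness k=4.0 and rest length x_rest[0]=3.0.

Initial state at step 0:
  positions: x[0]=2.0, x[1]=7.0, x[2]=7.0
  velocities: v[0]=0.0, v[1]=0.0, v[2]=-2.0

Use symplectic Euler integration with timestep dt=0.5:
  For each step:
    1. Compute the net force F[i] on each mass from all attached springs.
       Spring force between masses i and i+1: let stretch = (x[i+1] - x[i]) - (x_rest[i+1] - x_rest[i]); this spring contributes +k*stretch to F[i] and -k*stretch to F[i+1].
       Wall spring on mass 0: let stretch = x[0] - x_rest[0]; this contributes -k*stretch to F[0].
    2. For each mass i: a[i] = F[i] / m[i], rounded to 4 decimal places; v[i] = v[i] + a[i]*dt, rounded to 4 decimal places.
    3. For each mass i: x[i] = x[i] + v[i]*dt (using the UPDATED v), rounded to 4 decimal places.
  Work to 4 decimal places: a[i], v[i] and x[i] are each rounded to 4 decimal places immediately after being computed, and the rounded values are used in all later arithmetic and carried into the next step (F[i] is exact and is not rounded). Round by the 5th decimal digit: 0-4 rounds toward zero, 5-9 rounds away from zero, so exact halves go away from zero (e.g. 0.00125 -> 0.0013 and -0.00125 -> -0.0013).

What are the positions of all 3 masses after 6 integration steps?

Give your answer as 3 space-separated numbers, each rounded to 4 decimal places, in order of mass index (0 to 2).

Answer: 4.0000 5.0000 10.0000

Derivation:
Step 0: x=[2.0000 7.0000 7.0000] v=[0.0000 0.0000 -2.0000]
Step 1: x=[5.0000 2.0000 9.0000] v=[6.0000 -10.0000 4.0000]
Step 2: x=[0.0000 7.0000 7.0000] v=[-10.0000 10.0000 -4.0000]
Step 3: x=[2.0000 5.0000 8.0000] v=[4.0000 -4.0000 2.0000]
Step 4: x=[5.0000 3.0000 9.0000] v=[6.0000 -4.0000 2.0000]
Step 5: x=[1.0000 9.0000 7.0000] v=[-8.0000 12.0000 -4.0000]
Step 6: x=[4.0000 5.0000 10.0000] v=[6.0000 -8.0000 6.0000]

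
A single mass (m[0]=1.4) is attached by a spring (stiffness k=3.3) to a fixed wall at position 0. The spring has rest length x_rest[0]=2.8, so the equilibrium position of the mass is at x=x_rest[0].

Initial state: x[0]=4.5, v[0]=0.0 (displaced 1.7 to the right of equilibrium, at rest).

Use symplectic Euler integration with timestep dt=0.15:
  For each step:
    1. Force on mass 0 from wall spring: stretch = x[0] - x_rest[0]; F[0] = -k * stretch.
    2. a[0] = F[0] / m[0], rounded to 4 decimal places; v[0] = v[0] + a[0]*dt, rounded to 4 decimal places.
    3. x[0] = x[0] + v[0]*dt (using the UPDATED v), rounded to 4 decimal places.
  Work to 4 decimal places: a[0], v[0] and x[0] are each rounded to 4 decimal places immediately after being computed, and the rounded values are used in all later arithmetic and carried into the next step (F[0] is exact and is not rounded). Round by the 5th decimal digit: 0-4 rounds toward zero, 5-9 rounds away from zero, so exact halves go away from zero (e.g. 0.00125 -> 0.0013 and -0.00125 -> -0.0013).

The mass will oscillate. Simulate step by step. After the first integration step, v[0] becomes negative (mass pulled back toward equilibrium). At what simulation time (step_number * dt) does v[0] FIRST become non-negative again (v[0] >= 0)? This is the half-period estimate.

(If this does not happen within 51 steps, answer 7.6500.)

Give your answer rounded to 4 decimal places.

Step 0: x=[4.5000] v=[0.0000]
Step 1: x=[4.4098] v=[-0.6011]
Step 2: x=[4.2343] v=[-1.1703]
Step 3: x=[3.9827] v=[-1.6774]
Step 4: x=[3.6684] v=[-2.0956]
Step 5: x=[3.3080] v=[-2.4026]
Step 6: x=[2.9207] v=[-2.5822]
Step 7: x=[2.5270] v=[-2.6249]
Step 8: x=[2.1477] v=[-2.5284]
Step 9: x=[1.8030] v=[-2.2978]
Step 10: x=[1.5112] v=[-1.9453]
Step 11: x=[1.2878] v=[-1.4896]
Step 12: x=[1.1446] v=[-0.9549]
Step 13: x=[1.0892] v=[-0.3696]
Step 14: x=[1.1245] v=[0.2353]
First v>=0 after going negative at step 14, time=2.1000

Answer: 2.1000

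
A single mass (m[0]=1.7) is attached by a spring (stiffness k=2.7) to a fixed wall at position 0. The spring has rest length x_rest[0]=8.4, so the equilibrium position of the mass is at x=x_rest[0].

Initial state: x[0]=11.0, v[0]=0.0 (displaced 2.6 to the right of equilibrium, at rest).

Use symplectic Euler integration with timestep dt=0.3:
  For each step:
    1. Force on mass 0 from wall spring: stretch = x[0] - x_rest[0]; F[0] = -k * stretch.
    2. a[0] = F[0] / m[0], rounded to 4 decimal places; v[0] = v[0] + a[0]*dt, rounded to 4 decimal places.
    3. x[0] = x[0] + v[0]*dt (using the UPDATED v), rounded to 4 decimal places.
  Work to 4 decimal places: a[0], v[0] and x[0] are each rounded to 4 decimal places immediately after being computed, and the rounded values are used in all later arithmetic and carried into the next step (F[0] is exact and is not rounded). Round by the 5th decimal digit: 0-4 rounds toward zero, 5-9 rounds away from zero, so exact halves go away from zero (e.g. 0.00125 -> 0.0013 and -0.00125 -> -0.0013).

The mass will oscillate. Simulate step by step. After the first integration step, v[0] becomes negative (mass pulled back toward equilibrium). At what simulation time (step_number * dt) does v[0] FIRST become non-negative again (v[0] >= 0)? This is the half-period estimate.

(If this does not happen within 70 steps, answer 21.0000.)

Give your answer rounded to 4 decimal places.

Answer: 2.7000

Derivation:
Step 0: x=[11.0000] v=[0.0000]
Step 1: x=[10.6284] v=[-1.2388]
Step 2: x=[9.9382] v=[-2.3006]
Step 3: x=[9.0282] v=[-3.0335]
Step 4: x=[8.0284] v=[-3.3328]
Step 5: x=[7.0817] v=[-3.1557]
Step 6: x=[6.3234] v=[-2.5276]
Step 7: x=[5.8619] v=[-1.5382]
Step 8: x=[5.7632] v=[-0.3289]
Step 9: x=[6.0415] v=[0.9275]
First v>=0 after going negative at step 9, time=2.7000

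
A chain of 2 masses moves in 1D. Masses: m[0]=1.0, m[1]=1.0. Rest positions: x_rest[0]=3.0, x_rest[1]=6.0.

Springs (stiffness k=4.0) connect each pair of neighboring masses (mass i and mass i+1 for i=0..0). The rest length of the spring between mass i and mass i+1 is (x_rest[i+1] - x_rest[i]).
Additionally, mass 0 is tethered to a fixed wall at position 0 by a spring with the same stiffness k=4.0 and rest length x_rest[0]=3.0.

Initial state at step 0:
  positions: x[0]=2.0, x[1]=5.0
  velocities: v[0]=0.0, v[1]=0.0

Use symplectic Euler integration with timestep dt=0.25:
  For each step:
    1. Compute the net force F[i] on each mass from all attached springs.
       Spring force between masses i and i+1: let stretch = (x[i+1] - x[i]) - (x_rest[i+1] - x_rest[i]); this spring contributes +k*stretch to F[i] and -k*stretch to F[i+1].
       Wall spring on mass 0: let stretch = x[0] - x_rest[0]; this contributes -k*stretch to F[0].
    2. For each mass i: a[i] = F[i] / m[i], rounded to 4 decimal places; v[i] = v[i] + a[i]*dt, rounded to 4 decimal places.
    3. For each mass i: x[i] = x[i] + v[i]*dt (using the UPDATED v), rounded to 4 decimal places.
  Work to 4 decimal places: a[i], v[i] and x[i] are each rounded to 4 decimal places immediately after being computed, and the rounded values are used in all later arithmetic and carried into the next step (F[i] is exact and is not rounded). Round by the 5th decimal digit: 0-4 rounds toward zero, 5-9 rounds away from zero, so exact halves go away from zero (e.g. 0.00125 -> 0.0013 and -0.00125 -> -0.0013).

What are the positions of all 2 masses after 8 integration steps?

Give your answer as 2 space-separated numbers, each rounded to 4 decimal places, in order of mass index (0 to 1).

Answer: 3.4298 7.1682

Derivation:
Step 0: x=[2.0000 5.0000] v=[0.0000 0.0000]
Step 1: x=[2.2500 5.0000] v=[1.0000 0.0000]
Step 2: x=[2.6250 5.0625] v=[1.5000 0.2500]
Step 3: x=[2.9531 5.2656] v=[1.3125 0.8125]
Step 4: x=[3.1211 5.6406] v=[0.6719 1.5000]
Step 5: x=[3.1387 6.1357] v=[0.0703 1.9805]
Step 6: x=[3.1209 6.6316] v=[-0.0714 1.9835]
Step 7: x=[3.2005 6.9998] v=[0.3184 1.4728]
Step 8: x=[3.4298 7.1682] v=[0.9172 0.6735]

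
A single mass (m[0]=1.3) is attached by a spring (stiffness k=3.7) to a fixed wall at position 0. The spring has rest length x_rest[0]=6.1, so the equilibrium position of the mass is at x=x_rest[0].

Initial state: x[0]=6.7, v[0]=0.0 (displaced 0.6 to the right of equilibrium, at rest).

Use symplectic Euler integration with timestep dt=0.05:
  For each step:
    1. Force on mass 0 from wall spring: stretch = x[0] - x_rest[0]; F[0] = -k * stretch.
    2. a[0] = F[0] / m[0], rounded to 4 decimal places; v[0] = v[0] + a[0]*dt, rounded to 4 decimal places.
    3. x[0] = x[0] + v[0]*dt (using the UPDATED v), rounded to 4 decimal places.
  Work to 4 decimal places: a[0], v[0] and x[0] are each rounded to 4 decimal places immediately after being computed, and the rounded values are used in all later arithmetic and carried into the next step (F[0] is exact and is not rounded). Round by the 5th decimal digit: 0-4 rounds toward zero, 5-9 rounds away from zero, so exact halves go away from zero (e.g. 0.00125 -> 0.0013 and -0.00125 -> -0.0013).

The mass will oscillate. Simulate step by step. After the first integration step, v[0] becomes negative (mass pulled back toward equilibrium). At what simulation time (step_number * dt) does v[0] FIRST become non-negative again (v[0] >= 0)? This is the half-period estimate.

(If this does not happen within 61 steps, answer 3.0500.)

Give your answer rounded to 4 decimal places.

Step 0: x=[6.7000] v=[0.0000]
Step 1: x=[6.6957] v=[-0.0854]
Step 2: x=[6.6872] v=[-0.1702]
Step 3: x=[6.6745] v=[-0.2538]
Step 4: x=[6.6577] v=[-0.3356]
Step 5: x=[6.6370] v=[-0.4150]
Step 6: x=[6.6124] v=[-0.4914]
Step 7: x=[6.5842] v=[-0.5643]
Step 8: x=[6.5525] v=[-0.6332]
Step 9: x=[6.5176] v=[-0.6976]
Step 10: x=[6.4798] v=[-0.7570]
Step 11: x=[6.4392] v=[-0.8111]
Step 12: x=[6.3962] v=[-0.8594]
Step 13: x=[6.3511] v=[-0.9016]
Step 14: x=[6.3042] v=[-0.9373]
Step 15: x=[6.2559] v=[-0.9664]
Step 16: x=[6.2065] v=[-0.9886]
Step 17: x=[6.1563] v=[-1.0038]
Step 18: x=[6.1057] v=[-1.0118]
Step 19: x=[6.0551] v=[-1.0126]
Step 20: x=[6.0048] v=[-1.0062]
Step 21: x=[5.9552] v=[-0.9927]
Step 22: x=[5.9066] v=[-0.9721]
Step 23: x=[5.8594] v=[-0.9446]
Step 24: x=[5.8139] v=[-0.9104]
Step 25: x=[5.7704] v=[-0.8697]
Step 26: x=[5.7293] v=[-0.8228]
Step 27: x=[5.6908] v=[-0.7700]
Step 28: x=[5.6552] v=[-0.7118]
Step 29: x=[5.6228] v=[-0.6485]
Step 30: x=[5.5938] v=[-0.5806]
Step 31: x=[5.5684] v=[-0.5086]
Step 32: x=[5.5468] v=[-0.4330]
Step 33: x=[5.5291] v=[-0.3543]
Step 34: x=[5.5154] v=[-0.2731]
Step 35: x=[5.5059] v=[-0.1899]
Step 36: x=[5.5006] v=[-0.1054]
Step 37: x=[5.4996] v=[-0.0201]
Step 38: x=[5.5029] v=[0.0653]
First v>=0 after going negative at step 38, time=1.9000

Answer: 1.9000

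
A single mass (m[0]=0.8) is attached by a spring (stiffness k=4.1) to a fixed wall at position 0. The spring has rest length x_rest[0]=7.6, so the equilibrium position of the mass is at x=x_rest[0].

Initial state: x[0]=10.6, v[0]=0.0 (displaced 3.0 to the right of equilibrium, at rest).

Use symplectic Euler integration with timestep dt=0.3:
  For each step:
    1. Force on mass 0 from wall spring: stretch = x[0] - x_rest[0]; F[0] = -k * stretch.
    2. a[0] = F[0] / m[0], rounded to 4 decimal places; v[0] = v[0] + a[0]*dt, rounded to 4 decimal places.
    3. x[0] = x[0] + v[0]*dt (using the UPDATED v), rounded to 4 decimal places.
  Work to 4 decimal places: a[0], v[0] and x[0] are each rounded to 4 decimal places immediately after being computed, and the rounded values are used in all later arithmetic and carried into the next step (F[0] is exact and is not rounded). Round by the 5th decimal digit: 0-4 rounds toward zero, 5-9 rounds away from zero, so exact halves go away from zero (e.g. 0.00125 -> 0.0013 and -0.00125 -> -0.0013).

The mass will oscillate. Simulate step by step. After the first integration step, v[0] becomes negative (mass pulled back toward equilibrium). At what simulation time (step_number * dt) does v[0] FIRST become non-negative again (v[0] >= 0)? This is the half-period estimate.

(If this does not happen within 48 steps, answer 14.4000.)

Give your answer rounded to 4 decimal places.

Answer: 1.5000

Derivation:
Step 0: x=[10.6000] v=[0.0000]
Step 1: x=[9.2163] v=[-4.6125]
Step 2: x=[7.0870] v=[-7.0976]
Step 3: x=[5.1943] v=[-6.3089]
Step 4: x=[4.4113] v=[-2.6101]
Step 5: x=[5.0991] v=[2.2925]
First v>=0 after going negative at step 5, time=1.5000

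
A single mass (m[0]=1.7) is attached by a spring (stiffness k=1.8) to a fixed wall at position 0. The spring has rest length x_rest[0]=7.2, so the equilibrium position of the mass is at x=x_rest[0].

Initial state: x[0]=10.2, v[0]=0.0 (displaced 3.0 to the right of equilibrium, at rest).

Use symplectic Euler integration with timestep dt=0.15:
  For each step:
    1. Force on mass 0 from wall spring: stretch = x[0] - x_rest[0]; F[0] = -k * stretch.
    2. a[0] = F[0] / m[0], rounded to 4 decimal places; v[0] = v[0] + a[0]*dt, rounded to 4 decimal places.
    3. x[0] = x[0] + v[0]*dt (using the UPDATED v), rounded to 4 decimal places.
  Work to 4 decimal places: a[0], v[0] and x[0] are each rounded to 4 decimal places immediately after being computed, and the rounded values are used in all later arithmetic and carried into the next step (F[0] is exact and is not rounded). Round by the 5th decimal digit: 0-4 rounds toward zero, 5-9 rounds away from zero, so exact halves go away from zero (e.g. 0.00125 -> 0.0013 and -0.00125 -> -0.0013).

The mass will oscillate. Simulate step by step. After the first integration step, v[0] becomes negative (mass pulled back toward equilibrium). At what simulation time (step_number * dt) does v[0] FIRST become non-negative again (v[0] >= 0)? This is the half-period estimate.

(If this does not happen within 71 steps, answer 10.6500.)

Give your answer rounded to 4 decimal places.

Answer: 3.1500

Derivation:
Step 0: x=[10.2000] v=[0.0000]
Step 1: x=[10.1285] v=[-0.4765]
Step 2: x=[9.9873] v=[-0.9416]
Step 3: x=[9.7797] v=[-1.3843]
Step 4: x=[9.5106] v=[-1.7940]
Step 5: x=[9.1865] v=[-2.1610]
Step 6: x=[8.8150] v=[-2.4765]
Step 7: x=[8.4051] v=[-2.7330]
Step 8: x=[7.9664] v=[-2.9244]
Step 9: x=[7.5095] v=[-3.0461]
Step 10: x=[7.0452] v=[-3.0953]
Step 11: x=[6.5846] v=[-3.0707]
Step 12: x=[6.1387] v=[-2.9730]
Step 13: x=[5.7180] v=[-2.8044]
Step 14: x=[5.3327] v=[-2.5690]
Step 15: x=[4.9918] v=[-2.2724]
Step 16: x=[4.7035] v=[-1.9217]
Step 17: x=[4.4747] v=[-1.5252]
Step 18: x=[4.3108] v=[-1.0924]
Step 19: x=[4.2158] v=[-0.6335]
Step 20: x=[4.1919] v=[-0.1595]
Step 21: x=[4.2396] v=[0.3183]
First v>=0 after going negative at step 21, time=3.1500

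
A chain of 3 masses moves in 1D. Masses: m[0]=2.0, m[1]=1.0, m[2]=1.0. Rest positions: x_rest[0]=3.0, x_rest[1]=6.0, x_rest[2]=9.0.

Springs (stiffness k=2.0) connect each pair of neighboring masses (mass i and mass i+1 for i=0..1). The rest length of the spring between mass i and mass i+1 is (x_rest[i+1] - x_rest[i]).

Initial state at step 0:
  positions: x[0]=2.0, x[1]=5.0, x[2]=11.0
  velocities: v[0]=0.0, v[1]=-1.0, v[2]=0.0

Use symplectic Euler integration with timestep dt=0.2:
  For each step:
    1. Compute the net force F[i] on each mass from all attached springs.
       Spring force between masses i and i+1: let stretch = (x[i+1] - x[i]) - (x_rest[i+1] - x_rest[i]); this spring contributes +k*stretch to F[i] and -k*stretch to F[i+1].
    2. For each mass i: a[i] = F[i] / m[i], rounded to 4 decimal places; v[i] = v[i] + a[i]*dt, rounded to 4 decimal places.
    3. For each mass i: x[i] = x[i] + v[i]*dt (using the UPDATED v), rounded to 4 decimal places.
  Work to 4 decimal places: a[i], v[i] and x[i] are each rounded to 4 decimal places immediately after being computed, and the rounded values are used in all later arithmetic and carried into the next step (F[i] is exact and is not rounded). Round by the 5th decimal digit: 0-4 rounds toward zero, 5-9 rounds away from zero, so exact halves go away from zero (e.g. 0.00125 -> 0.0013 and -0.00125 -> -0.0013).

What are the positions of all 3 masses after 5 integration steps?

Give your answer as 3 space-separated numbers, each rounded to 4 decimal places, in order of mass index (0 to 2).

Answer: 2.1372 6.4283 8.2974

Derivation:
Step 0: x=[2.0000 5.0000 11.0000] v=[0.0000 -1.0000 0.0000]
Step 1: x=[2.0000 5.0400 10.7600] v=[0.0000 0.2000 -1.2000]
Step 2: x=[2.0016 5.2944 10.3024] v=[0.0080 1.2720 -2.2880]
Step 3: x=[2.0149 5.6860 9.6842] v=[0.0666 1.9581 -3.0912]
Step 4: x=[2.0551 6.1038 8.9861] v=[0.2008 2.0889 -3.4905]
Step 5: x=[2.1372 6.4283 8.2974] v=[0.4105 1.6223 -3.4434]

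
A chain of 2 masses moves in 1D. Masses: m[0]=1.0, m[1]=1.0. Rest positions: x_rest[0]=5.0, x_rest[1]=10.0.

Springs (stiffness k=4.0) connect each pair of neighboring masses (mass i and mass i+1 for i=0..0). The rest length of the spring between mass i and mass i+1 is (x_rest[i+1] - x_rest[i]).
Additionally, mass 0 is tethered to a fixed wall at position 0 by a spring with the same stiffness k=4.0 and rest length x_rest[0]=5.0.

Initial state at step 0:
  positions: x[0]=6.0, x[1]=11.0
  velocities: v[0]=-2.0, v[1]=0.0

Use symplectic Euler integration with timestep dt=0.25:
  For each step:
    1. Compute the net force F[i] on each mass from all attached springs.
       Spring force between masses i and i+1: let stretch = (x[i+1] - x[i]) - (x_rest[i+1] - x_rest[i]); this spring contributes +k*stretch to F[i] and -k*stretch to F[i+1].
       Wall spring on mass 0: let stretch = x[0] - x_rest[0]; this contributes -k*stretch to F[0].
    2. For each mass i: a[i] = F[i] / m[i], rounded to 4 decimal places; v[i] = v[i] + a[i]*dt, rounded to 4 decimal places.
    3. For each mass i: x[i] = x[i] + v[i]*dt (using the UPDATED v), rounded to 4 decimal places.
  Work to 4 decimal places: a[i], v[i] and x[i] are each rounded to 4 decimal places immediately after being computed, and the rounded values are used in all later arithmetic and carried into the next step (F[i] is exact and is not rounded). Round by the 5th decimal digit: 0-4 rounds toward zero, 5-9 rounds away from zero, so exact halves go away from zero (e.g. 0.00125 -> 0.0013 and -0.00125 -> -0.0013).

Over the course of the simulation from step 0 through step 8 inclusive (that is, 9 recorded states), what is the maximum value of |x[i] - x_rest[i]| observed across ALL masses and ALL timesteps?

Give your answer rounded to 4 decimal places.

Answer: 1.7360

Derivation:
Step 0: x=[6.0000 11.0000] v=[-2.0000 0.0000]
Step 1: x=[5.2500 11.0000] v=[-3.0000 0.0000]
Step 2: x=[4.6250 10.8125] v=[-2.5000 -0.7500]
Step 3: x=[4.3906 10.3281] v=[-0.9375 -1.9375]
Step 4: x=[4.5430 9.6094] v=[0.6094 -2.8750]
Step 5: x=[4.8262 8.8741] v=[1.1328 -2.9414]
Step 6: x=[4.9148 8.3768] v=[0.3545 -1.9893]
Step 7: x=[4.6402 8.2640] v=[-1.0983 -0.4513]
Step 8: x=[4.1115 8.4952] v=[-2.1147 0.9249]
Max displacement = 1.7360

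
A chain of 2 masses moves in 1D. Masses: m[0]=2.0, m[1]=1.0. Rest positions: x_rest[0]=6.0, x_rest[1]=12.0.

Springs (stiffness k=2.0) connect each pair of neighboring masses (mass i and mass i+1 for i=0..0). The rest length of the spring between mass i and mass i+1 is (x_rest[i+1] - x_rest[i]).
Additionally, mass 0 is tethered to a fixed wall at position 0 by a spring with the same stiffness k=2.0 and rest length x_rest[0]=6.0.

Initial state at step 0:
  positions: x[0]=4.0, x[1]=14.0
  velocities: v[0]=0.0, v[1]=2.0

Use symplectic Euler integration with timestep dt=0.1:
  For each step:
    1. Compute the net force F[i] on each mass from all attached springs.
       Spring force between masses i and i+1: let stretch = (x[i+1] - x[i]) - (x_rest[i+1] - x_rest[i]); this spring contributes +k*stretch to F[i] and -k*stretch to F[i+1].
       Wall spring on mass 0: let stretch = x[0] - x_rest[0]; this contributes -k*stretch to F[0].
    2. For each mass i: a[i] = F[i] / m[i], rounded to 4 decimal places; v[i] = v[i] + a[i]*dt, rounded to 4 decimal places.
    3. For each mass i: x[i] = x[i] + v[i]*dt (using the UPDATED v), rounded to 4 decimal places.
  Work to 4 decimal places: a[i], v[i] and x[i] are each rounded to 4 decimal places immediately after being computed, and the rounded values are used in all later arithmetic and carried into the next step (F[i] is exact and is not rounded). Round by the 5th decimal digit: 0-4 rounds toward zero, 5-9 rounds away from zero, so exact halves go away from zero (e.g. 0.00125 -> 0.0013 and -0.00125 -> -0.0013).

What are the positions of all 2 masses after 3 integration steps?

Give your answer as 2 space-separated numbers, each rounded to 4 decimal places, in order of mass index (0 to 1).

Step 0: x=[4.0000 14.0000] v=[0.0000 2.0000]
Step 1: x=[4.0600 14.1200] v=[0.6000 1.2000]
Step 2: x=[4.1800 14.1588] v=[1.2000 0.3880]
Step 3: x=[4.3580 14.1180] v=[1.7799 -0.4078]

Answer: 4.3580 14.1180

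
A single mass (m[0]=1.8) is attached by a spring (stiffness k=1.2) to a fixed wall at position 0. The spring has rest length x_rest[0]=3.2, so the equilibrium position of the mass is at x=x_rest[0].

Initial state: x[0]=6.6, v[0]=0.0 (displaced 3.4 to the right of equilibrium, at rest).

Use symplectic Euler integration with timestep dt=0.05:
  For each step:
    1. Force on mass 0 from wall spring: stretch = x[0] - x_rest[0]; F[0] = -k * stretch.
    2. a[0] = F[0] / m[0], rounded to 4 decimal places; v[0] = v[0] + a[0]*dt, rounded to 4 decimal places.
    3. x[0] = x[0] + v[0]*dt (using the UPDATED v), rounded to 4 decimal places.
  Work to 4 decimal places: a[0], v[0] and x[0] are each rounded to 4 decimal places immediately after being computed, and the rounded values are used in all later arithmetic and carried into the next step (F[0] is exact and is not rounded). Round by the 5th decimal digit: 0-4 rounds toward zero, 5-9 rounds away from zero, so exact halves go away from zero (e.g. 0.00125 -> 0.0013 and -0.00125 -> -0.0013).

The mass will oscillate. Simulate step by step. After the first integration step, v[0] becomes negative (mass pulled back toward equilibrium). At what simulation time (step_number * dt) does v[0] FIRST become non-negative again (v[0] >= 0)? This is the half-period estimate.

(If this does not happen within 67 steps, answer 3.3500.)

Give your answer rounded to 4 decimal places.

Answer: 3.3500

Derivation:
Step 0: x=[6.6000] v=[0.0000]
Step 1: x=[6.5943] v=[-0.1133]
Step 2: x=[6.5830] v=[-0.2264]
Step 3: x=[6.5660] v=[-0.3392]
Step 4: x=[6.5434] v=[-0.4514]
Step 5: x=[6.5153] v=[-0.5628]
Step 6: x=[6.4816] v=[-0.6733]
Step 7: x=[6.4425] v=[-0.7827]
Step 8: x=[6.3980] v=[-0.8908]
Step 9: x=[6.3481] v=[-0.9974]
Step 10: x=[6.2930] v=[-1.1023]
Step 11: x=[6.2327] v=[-1.2054]
Step 12: x=[6.1674] v=[-1.3065]
Step 13: x=[6.0971] v=[-1.4054]
Step 14: x=[6.0220] v=[-1.5020]
Step 15: x=[5.9422] v=[-1.5961]
Step 16: x=[5.8578] v=[-1.6875]
Step 17: x=[5.7690] v=[-1.7761]
Step 18: x=[5.6759] v=[-1.8617]
Step 19: x=[5.5787] v=[-1.9442]
Step 20: x=[5.4775] v=[-2.0235]
Step 21: x=[5.3725] v=[-2.0994]
Step 22: x=[5.2639] v=[-2.1718]
Step 23: x=[5.1519] v=[-2.2406]
Step 24: x=[5.0366] v=[-2.3057]
Step 25: x=[4.9183] v=[-2.3669]
Step 26: x=[4.7971] v=[-2.4242]
Step 27: x=[4.6732] v=[-2.4774]
Step 28: x=[4.5469] v=[-2.5265]
Step 29: x=[4.4183] v=[-2.5714]
Step 30: x=[4.2877] v=[-2.6120]
Step 31: x=[4.1553] v=[-2.6483]
Step 32: x=[4.0213] v=[-2.6801]
Step 33: x=[3.8859] v=[-2.7075]
Step 34: x=[3.7494] v=[-2.7304]
Step 35: x=[3.6120] v=[-2.7487]
Step 36: x=[3.4739] v=[-2.7624]
Step 37: x=[3.3353] v=[-2.7715]
Step 38: x=[3.1965] v=[-2.7760]
Step 39: x=[3.0577] v=[-2.7759]
Step 40: x=[2.9191] v=[-2.7712]
Step 41: x=[2.7810] v=[-2.7618]
Step 42: x=[2.6436] v=[-2.7478]
Step 43: x=[2.5071] v=[-2.7293]
Step 44: x=[2.3718] v=[-2.7062]
Step 45: x=[2.2379] v=[-2.6786]
Step 46: x=[2.1056] v=[-2.6465]
Step 47: x=[1.9751] v=[-2.6100]
Step 48: x=[1.8466] v=[-2.5692]
Step 49: x=[1.7204] v=[-2.5241]
Step 50: x=[1.5967] v=[-2.4748]
Step 51: x=[1.4756] v=[-2.4214]
Step 52: x=[1.3574] v=[-2.3639]
Step 53: x=[1.2423] v=[-2.3025]
Step 54: x=[1.1304] v=[-2.2372]
Step 55: x=[1.0220] v=[-2.1682]
Step 56: x=[0.9172] v=[-2.0956]
Step 57: x=[0.8162] v=[-2.0195]
Step 58: x=[0.7192] v=[-1.9400]
Step 59: x=[0.6263] v=[-1.8573]
Step 60: x=[0.5377] v=[-1.7715]
Step 61: x=[0.4536] v=[-1.6828]
Step 62: x=[0.3740] v=[-1.5913]
Step 63: x=[0.2991] v=[-1.4971]
Step 64: x=[0.2291] v=[-1.4004]
Step 65: x=[0.1640] v=[-1.3014]
Step 66: x=[0.1040] v=[-1.2002]
Step 67: x=[0.0492] v=[-1.0970]
v[0] did not become non-negative within 67 steps; using fallback time=3.3500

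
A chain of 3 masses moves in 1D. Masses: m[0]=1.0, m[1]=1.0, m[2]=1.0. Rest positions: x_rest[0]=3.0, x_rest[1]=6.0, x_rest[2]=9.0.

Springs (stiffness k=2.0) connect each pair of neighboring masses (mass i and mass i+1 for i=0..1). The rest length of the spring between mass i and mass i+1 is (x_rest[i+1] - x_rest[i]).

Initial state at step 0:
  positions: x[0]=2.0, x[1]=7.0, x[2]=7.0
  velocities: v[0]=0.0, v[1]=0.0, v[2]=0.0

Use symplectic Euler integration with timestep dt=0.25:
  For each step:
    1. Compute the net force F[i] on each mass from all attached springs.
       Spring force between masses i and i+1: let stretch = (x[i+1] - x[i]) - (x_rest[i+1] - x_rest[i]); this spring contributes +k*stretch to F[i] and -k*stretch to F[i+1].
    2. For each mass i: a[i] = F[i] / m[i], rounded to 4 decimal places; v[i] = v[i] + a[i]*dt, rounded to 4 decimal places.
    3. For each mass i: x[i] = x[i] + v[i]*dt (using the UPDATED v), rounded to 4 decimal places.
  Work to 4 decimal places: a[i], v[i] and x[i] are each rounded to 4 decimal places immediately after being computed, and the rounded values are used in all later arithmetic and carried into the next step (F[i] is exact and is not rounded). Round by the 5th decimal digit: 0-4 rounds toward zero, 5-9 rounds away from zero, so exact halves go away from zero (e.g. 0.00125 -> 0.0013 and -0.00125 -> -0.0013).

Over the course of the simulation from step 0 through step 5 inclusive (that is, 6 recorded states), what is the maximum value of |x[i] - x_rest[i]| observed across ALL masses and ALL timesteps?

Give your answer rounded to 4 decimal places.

Step 0: x=[2.0000 7.0000 7.0000] v=[0.0000 0.0000 0.0000]
Step 1: x=[2.2500 6.3750 7.3750] v=[1.0000 -2.5000 1.5000]
Step 2: x=[2.6406 5.3594 8.0000] v=[1.5625 -4.0625 2.5000]
Step 3: x=[2.9961 4.3340 8.6699] v=[1.4219 -4.1016 2.6797]
Step 4: x=[3.1438 3.6834 9.1729] v=[0.5909 -2.6026 2.0118]
Step 5: x=[2.9840 3.6515 9.3647] v=[-0.6393 -0.1277 0.7671]
Max displacement = 2.3485

Answer: 2.3485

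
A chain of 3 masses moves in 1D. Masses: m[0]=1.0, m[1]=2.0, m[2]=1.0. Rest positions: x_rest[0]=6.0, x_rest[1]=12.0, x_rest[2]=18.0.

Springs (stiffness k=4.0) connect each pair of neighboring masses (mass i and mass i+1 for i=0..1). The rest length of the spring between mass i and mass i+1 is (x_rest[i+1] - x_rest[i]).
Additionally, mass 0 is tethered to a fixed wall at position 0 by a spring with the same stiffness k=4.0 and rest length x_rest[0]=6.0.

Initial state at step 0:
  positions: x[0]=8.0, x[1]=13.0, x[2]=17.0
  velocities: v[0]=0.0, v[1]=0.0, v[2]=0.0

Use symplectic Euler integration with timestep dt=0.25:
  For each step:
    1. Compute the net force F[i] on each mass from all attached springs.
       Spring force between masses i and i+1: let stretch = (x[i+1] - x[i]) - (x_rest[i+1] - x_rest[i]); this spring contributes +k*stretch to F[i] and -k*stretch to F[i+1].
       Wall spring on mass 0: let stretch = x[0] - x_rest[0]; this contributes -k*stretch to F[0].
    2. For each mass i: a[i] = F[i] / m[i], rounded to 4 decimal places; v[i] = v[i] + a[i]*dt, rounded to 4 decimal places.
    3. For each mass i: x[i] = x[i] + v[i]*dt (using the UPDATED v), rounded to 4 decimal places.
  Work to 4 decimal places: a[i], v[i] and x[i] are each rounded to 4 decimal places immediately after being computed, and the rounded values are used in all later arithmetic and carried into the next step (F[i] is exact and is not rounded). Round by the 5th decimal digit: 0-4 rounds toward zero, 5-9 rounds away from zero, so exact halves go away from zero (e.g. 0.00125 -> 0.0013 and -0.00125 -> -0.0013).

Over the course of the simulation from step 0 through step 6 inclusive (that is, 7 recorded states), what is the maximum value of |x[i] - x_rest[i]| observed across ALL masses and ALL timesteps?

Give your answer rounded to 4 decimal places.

Answer: 2.0853

Derivation:
Step 0: x=[8.0000 13.0000 17.0000] v=[0.0000 0.0000 0.0000]
Step 1: x=[7.2500 12.8750 17.5000] v=[-3.0000 -0.5000 2.0000]
Step 2: x=[6.0938 12.6250 18.3438] v=[-4.6250 -1.0000 3.3750]
Step 3: x=[5.0469 12.2735 19.2579] v=[-4.1876 -1.4062 3.6562]
Step 4: x=[4.5449 11.8917 19.9259] v=[-2.0079 -1.5273 2.6718]
Step 5: x=[4.7434 11.5958 20.0853] v=[0.7940 -1.1836 0.6376]
Step 6: x=[5.4692 11.5045 19.6223] v=[2.9030 -0.3651 -1.8519]
Max displacement = 2.0853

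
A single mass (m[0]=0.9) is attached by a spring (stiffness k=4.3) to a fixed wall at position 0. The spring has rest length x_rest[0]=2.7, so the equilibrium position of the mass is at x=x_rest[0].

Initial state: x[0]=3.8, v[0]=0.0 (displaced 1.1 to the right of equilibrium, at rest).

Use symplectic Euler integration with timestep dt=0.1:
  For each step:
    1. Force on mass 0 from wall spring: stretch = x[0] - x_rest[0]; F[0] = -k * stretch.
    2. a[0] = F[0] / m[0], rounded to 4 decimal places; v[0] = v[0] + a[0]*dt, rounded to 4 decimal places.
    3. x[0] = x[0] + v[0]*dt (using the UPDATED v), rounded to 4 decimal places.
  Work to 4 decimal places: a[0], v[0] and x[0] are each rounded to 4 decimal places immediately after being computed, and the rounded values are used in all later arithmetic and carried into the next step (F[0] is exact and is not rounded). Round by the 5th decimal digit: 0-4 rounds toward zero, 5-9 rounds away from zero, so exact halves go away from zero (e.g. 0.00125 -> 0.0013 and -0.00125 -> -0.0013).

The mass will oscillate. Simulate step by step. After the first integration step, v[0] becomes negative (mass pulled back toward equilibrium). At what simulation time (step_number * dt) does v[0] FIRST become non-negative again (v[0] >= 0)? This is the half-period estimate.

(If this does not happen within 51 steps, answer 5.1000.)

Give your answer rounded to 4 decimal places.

Answer: 1.5000

Derivation:
Step 0: x=[3.8000] v=[0.0000]
Step 1: x=[3.7474] v=[-0.5256]
Step 2: x=[3.6448] v=[-1.0260]
Step 3: x=[3.4971] v=[-1.4774]
Step 4: x=[3.3113] v=[-1.8582]
Step 5: x=[3.0963] v=[-2.1503]
Step 6: x=[2.8623] v=[-2.3396]
Step 7: x=[2.6206] v=[-2.4171]
Step 8: x=[2.3827] v=[-2.3792]
Step 9: x=[2.1599] v=[-2.2276]
Step 10: x=[1.9629] v=[-1.9696]
Step 11: x=[1.8012] v=[-1.6174]
Step 12: x=[1.6824] v=[-1.1880]
Step 13: x=[1.6122] v=[-0.7018]
Step 14: x=[1.5940] v=[-0.1821]
Step 15: x=[1.6286] v=[0.3463]
First v>=0 after going negative at step 15, time=1.5000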